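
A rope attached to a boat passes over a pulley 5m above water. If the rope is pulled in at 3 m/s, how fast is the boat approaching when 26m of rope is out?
26√651/217 ≈ 3.057 m/s

rope² = x² + 5²
x = √(26² - 5²) = √651
dx/dt = (rope/x) · d(rope)/dt = (26/√651) · (-3) = -26√651/217 m/s
The boat approaches at 26√651/217 ≈ 3.057 m/s.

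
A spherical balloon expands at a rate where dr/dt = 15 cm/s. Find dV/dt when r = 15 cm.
13500π cm³/s

V = (4/3)πr³
dV/dt = dV/dr · dr/dt = 4πr² · 15
At r = 15: dV/dt = 13500π cm³/s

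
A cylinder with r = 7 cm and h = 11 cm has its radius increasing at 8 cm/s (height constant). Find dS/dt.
400π cm²/s

S = 2πrh + 2πr² (lateral + bases)
dS/dt = (2πh + 4πr)·dr/dt = (2π·11 + 4π·7)·8
= 400π cm²/s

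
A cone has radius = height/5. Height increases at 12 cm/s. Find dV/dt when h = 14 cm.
2352π/25 cm³/s

V = (1/3)π(h/5)²h = πh³/75
dV/dt = πh²/25 · 12
At h = 14: dV/dt = 2352π/25 cm³/s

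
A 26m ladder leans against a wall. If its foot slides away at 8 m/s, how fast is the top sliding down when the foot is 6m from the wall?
3√10/5 ≈ 1.897 m/s

x² + y² = 26²
2x·dx/dt + 2y·dy/dt = 0
dy/dt = -x/y · dx/dt = -6/(8√10) · 8 = -3√10/5 m/s
The top is descending at 3√10/5 ≈ 1.897 m/s.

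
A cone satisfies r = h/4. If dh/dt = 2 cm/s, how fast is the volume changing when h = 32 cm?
128π cm³/s

V = (1/3)π(h/4)²h = πh³/48
dV/dt = πh²/16 · 2
At h = 32: dV/dt = 128π cm³/s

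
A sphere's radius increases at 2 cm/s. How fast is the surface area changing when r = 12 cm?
192π cm²/s

S = 4πr²
dS/dt = dS/dr · dr/dt = 8πr · 2
At r = 12: dS/dt = 192π cm²/s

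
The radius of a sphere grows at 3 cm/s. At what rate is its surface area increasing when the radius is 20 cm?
480π cm²/s

S = 4πr²
dS/dt = dS/dr · dr/dt = 8πr · 3
At r = 20: dS/dt = 480π cm²/s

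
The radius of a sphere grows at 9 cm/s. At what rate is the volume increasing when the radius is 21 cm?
15876π cm³/s

V = (4/3)πr³
dV/dt = dV/dr · dr/dt = 4πr² · 9
At r = 21: dV/dt = 15876π cm³/s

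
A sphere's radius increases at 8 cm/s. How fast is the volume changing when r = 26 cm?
21632π cm³/s

V = (4/3)πr³
dV/dt = dV/dr · dr/dt = 4πr² · 8
At r = 26: dV/dt = 21632π cm³/s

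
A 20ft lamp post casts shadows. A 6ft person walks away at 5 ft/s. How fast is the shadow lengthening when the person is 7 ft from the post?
15/7 ft/s

By similar triangles: 20/(x+s) = 6/s
Solving: s = 6x/14
ds/dt = 6/14 · dx/dt = 3/7 · 5 = 15/7 ft/s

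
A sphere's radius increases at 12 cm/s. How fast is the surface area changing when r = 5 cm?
480π cm²/s

S = 4πr²
dS/dt = dS/dr · dr/dt = 8πr · 12
At r = 5: dS/dt = 480π cm²/s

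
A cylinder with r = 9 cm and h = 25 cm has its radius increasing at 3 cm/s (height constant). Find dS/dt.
258π cm²/s

S = 2πrh + 2πr² (lateral + bases)
dS/dt = (2πh + 4πr)·dr/dt = (2π·25 + 4π·9)·3
= 258π cm²/s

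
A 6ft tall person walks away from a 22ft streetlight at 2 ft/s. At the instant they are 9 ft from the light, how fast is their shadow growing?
3/4 ft/s

By similar triangles: 22/(x+s) = 6/s
Solving: s = 6x/16
ds/dt = 6/16 · dx/dt = 3/8 · 2 = 3/4 ft/s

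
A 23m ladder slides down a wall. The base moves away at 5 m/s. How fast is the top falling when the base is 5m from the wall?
25√14/84 ≈ 1.114 m/s

x² + y² = 23²
2x·dx/dt + 2y·dy/dt = 0
dy/dt = -x/y · dx/dt = -5/(6√14) · 5 = -25√14/84 m/s
The top is descending at 25√14/84 ≈ 1.114 m/s.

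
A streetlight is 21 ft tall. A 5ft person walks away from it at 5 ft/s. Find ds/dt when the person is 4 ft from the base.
25/16 ft/s

By similar triangles: 21/(x+s) = 5/s
Solving: s = 5x/16
ds/dt = 5/16 · dx/dt = 5/16 · 5 = 25/16 ft/s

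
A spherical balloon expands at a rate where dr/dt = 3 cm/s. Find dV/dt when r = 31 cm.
11532π cm³/s

V = (4/3)πr³
dV/dt = dV/dr · dr/dt = 4πr² · 3
At r = 31: dV/dt = 11532π cm³/s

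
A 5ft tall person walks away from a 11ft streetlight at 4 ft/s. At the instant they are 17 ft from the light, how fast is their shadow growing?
10/3 ft/s

By similar triangles: 11/(x+s) = 5/s
Solving: s = 5x/6
ds/dt = 5/6 · dx/dt = 5/6 · 4 = 10/3 ft/s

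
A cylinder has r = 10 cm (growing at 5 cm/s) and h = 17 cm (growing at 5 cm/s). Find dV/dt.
2200π cm³/s

V = πr²h
dV/dt = 2πrh·dr/dt + πr²·dh/dt
= 2π(10)(17)(5) + π(10)²(5)
= 2200π cm³/s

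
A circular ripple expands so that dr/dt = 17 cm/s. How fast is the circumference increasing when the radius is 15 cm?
34π cm/s

C = 2πr
dC/dt = 2π · dr/dt = 2π · 17 = 34π cm/s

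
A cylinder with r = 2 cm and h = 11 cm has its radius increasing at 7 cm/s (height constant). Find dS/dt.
210π cm²/s

S = 2πrh + 2πr² (lateral + bases)
dS/dt = (2πh + 4πr)·dr/dt = (2π·11 + 4π·2)·7
= 210π cm²/s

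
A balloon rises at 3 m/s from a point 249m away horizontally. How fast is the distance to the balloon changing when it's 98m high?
294√71605/71605 ≈ 1.099 m/s

z² = 249² + y²
z = √(249² + 98²) = √71605
dz/dt = y/z · dy/dt = 98/√71605 · 3 = 294√71605/71605 ≈ 1.099 m/s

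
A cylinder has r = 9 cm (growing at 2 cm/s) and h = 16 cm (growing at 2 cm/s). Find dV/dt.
738π cm³/s

V = πr²h
dV/dt = 2πrh·dr/dt + πr²·dh/dt
= 2π(9)(16)(2) + π(9)²(2)
= 738π cm³/s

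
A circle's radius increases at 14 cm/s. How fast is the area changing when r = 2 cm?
56π cm²/s

A = πr²
dA/dt = 2πr · dr/dt = 2π(2)(14) = 56π cm²/s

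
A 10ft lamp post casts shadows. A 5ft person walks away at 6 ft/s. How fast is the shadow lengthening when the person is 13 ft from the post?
6 ft/s

By similar triangles: 10/(x+s) = 5/s
Solving: s = 5x/5
ds/dt = 5/5 · dx/dt = 1 · 6 = 6 ft/s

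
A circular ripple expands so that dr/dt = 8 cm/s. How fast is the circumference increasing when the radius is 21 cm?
16π cm/s

C = 2πr
dC/dt = 2π · dr/dt = 2π · 8 = 16π cm/s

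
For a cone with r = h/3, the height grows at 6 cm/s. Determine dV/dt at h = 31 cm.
1922π/3 cm³/s

V = (1/3)π(h/3)²h = πh³/27
dV/dt = πh²/9 · 6
At h = 31: dV/dt = 1922π/3 cm³/s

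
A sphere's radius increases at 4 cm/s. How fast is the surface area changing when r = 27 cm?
864π cm²/s

S = 4πr²
dS/dt = dS/dr · dr/dt = 8πr · 4
At r = 27: dS/dt = 864π cm²/s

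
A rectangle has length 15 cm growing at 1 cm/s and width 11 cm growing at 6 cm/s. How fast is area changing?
101 cm²/s

A = lw
dA/dt = w·dl/dt + l·dw/dt = 11·1 + 15·6 = 101 cm²/s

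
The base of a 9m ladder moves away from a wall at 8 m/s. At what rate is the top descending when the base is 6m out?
16√5/5 ≈ 7.155 m/s

x² + y² = 9²
2x·dx/dt + 2y·dy/dt = 0
dy/dt = -x/y · dx/dt = -6/(3√5) · 8 = -16√5/5 m/s
The top is descending at 16√5/5 ≈ 7.155 m/s.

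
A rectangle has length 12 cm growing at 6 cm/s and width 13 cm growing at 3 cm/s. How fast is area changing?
114 cm²/s

A = lw
dA/dt = w·dl/dt + l·dw/dt = 13·6 + 12·3 = 114 cm²/s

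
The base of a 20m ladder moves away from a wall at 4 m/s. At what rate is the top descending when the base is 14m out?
28√51/51 ≈ 3.921 m/s

x² + y² = 20²
2x·dx/dt + 2y·dy/dt = 0
dy/dt = -x/y · dx/dt = -14/(2√51) · 4 = -28√51/51 m/s
The top is descending at 28√51/51 ≈ 3.921 m/s.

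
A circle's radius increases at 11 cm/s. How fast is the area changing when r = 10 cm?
220π cm²/s

A = πr²
dA/dt = 2πr · dr/dt = 2π(10)(11) = 220π cm²/s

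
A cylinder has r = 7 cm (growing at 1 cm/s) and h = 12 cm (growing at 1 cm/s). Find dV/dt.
217π cm³/s

V = πr²h
dV/dt = 2πrh·dr/dt + πr²·dh/dt
= 2π(7)(12)(1) + π(7)²(1)
= 217π cm³/s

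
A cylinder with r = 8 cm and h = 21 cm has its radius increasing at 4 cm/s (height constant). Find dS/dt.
296π cm²/s

S = 2πrh + 2πr² (lateral + bases)
dS/dt = (2πh + 4πr)·dr/dt = (2π·21 + 4π·8)·4
= 296π cm²/s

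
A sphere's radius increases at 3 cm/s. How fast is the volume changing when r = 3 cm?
108π cm³/s

V = (4/3)πr³
dV/dt = dV/dr · dr/dt = 4πr² · 3
At r = 3: dV/dt = 108π cm³/s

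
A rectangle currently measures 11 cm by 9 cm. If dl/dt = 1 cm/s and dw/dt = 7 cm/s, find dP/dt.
16 cm/s

P = 2(l + w)
dP/dt = 2(dl/dt + dw/dt) = 2(1 + 7) = 16 cm/s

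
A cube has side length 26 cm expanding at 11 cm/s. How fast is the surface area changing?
3432 cm²/s

A = 6s²
dA/dt = 12s · ds/dt = 12·26·11 = 3432 cm²/s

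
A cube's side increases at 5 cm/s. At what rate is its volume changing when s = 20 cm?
6000 cm³/s

V = s³
dV/dt = 3s² · ds/dt = 3·20²·5 = 6000 cm³/s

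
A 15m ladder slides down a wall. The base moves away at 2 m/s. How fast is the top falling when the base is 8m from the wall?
16√161/161 ≈ 1.261 m/s

x² + y² = 15²
2x·dx/dt + 2y·dy/dt = 0
dy/dt = -x/y · dx/dt = -8/√161 · 2 = -16√161/161 m/s
The top is descending at 16√161/161 ≈ 1.261 m/s.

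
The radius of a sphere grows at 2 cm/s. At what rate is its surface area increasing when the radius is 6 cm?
96π cm²/s

S = 4πr²
dS/dt = dS/dr · dr/dt = 8πr · 2
At r = 6: dS/dt = 96π cm²/s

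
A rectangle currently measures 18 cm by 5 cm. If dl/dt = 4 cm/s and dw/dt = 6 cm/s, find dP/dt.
20 cm/s

P = 2(l + w)
dP/dt = 2(dl/dt + dw/dt) = 2(4 + 6) = 20 cm/s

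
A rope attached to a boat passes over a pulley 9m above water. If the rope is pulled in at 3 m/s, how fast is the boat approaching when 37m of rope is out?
111√322/644 ≈ 3.093 m/s

rope² = x² + 9²
x = √(37² - 9²) = 2√322
dx/dt = (rope/x) · d(rope)/dt = (37/(2√322)) · (-3) = -111√322/644 m/s
The boat approaches at 111√322/644 ≈ 3.093 m/s.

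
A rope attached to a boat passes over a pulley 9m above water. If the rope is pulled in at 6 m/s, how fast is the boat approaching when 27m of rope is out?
9√2/2 ≈ 6.364 m/s

rope² = x² + 9²
x = √(27² - 9²) = 18√2
dx/dt = (rope/x) · d(rope)/dt = (27/(18√2)) · (-6) = -9√2/2 m/s
The boat approaches at 9√2/2 ≈ 6.364 m/s.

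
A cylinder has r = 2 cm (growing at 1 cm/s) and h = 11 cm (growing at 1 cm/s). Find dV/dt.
48π cm³/s

V = πr²h
dV/dt = 2πrh·dr/dt + πr²·dh/dt
= 2π(2)(11)(1) + π(2)²(1)
= 48π cm³/s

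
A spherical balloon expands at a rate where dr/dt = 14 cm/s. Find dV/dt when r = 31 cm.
53816π cm³/s

V = (4/3)πr³
dV/dt = dV/dr · dr/dt = 4πr² · 14
At r = 31: dV/dt = 53816π cm³/s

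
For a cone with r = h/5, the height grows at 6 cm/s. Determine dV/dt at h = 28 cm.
4704π/25 cm³/s

V = (1/3)π(h/5)²h = πh³/75
dV/dt = πh²/25 · 6
At h = 28: dV/dt = 4704π/25 cm³/s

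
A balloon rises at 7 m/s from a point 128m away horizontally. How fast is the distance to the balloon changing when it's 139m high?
973√35705/35705 ≈ 5.149 m/s

z² = 128² + y²
z = √(128² + 139²) = √35705
dz/dt = y/z · dy/dt = 139/√35705 · 7 = 973√35705/35705 ≈ 5.149 m/s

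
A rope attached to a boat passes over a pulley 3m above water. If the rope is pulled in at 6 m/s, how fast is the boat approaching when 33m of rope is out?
11√30/10 ≈ 6.025 m/s

rope² = x² + 3²
x = √(33² - 3²) = 6√30
dx/dt = (rope/x) · d(rope)/dt = (33/(6√30)) · (-6) = -11√30/10 m/s
The boat approaches at 11√30/10 ≈ 6.025 m/s.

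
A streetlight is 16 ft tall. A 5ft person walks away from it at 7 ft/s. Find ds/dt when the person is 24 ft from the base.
35/11 ft/s

By similar triangles: 16/(x+s) = 5/s
Solving: s = 5x/11
ds/dt = 5/11 · dx/dt = 5/11 · 7 = 35/11 ft/s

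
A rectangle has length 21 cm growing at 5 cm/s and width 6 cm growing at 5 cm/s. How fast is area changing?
135 cm²/s

A = lw
dA/dt = w·dl/dt + l·dw/dt = 6·5 + 21·5 = 135 cm²/s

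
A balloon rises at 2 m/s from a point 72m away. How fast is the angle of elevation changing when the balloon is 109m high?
0.008438 rad/s

tan(θ) = y/72
sec²(θ) · dθ/dt = (1/72) · dy/dt
dθ/dt = cos²(θ)/72 · 2 = 72/(72² + 109²) · 2
dθ/dt = 0.008438 rad/s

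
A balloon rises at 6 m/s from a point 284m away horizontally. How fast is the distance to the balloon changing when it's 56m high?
84√5237/5237 ≈ 1.161 m/s

z² = 284² + y²
z = √(284² + 56²) = 4√5237
dz/dt = y/z · dy/dt = 56/(4√5237) · 6 = 84√5237/5237 ≈ 1.161 m/s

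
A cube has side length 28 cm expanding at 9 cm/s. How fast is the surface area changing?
3024 cm²/s

A = 6s²
dA/dt = 12s · ds/dt = 12·28·9 = 3024 cm²/s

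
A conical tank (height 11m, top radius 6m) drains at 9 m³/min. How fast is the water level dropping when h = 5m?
121/(100π) ≈ 0.3852 m/min

r/h = 6/11, so r = (6/11)h
V = (1/3)πr²h = (1/3)π((6/11)h)²h = (12/121)πh³
dV/dh = (36/121)πh²
dh/dt = (dV/dt)/(dV/dh) = -9/((36/121)π·5²) = -121/(100π) m/min
The level is dropping at 121/(100π) ≈ 0.3852 m/min.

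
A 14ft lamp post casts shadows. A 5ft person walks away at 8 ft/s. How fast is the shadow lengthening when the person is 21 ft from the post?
40/9 ft/s

By similar triangles: 14/(x+s) = 5/s
Solving: s = 5x/9
ds/dt = 5/9 · dx/dt = 5/9 · 8 = 40/9 ft/s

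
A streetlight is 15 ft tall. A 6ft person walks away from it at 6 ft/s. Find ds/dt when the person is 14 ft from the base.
4 ft/s

By similar triangles: 15/(x+s) = 6/s
Solving: s = 6x/9
ds/dt = 6/9 · dx/dt = 2/3 · 6 = 4 ft/s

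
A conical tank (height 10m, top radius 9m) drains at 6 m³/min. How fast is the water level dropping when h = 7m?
200/(1323π) ≈ 0.04812 m/min

r/h = 9/10, so r = (9/10)h
V = (1/3)πr²h = (1/3)π((9/10)h)²h = (27/100)πh³
dV/dh = (81/100)πh²
dh/dt = (dV/dt)/(dV/dh) = -6/((81/100)π·7²) = -200/(1323π) m/min
The level is dropping at 200/(1323π) ≈ 0.04812 m/min.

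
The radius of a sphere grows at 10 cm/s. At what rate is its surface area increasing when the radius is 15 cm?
1200π cm²/s

S = 4πr²
dS/dt = dS/dr · dr/dt = 8πr · 10
At r = 15: dS/dt = 1200π cm²/s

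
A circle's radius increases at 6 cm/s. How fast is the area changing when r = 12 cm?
144π cm²/s

A = πr²
dA/dt = 2πr · dr/dt = 2π(12)(6) = 144π cm²/s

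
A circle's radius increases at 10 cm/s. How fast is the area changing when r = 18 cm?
360π cm²/s

A = πr²
dA/dt = 2πr · dr/dt = 2π(18)(10) = 360π cm²/s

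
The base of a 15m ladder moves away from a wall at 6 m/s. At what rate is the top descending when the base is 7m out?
21√11/22 ≈ 3.166 m/s

x² + y² = 15²
2x·dx/dt + 2y·dy/dt = 0
dy/dt = -x/y · dx/dt = -7/(4√11) · 6 = -21√11/22 m/s
The top is descending at 21√11/22 ≈ 3.166 m/s.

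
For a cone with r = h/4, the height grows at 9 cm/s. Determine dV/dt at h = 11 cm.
1089π/16 cm³/s

V = (1/3)π(h/4)²h = πh³/48
dV/dt = πh²/16 · 9
At h = 11: dV/dt = 1089π/16 cm³/s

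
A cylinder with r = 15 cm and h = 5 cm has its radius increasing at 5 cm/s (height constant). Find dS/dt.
350π cm²/s

S = 2πrh + 2πr² (lateral + bases)
dS/dt = (2πh + 4πr)·dr/dt = (2π·5 + 4π·15)·5
= 350π cm²/s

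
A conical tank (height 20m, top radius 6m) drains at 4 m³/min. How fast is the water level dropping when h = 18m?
100/(729π) ≈ 0.04366 m/min

r/h = 6/20, so r = (3/10)h
V = (1/3)πr²h = (1/3)π((3/10)h)²h = (3/100)πh³
dV/dh = (9/100)πh²
dh/dt = (dV/dt)/(dV/dh) = -4/((9/100)π·18²) = -100/(729π) m/min
The level is dropping at 100/(729π) ≈ 0.04366 m/min.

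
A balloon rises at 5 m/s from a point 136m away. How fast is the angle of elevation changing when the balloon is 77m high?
0.02784 rad/s

tan(θ) = y/136
sec²(θ) · dθ/dt = (1/136) · dy/dt
dθ/dt = cos²(θ)/136 · 5 = 136/(136² + 77²) · 5
dθ/dt = 0.02784 rad/s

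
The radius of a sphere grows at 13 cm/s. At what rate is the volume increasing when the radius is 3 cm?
468π cm³/s

V = (4/3)πr³
dV/dt = dV/dr · dr/dt = 4πr² · 13
At r = 3: dV/dt = 468π cm³/s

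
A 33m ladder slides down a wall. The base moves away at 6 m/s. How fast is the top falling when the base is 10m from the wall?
60√989/989 ≈ 1.908 m/s

x² + y² = 33²
2x·dx/dt + 2y·dy/dt = 0
dy/dt = -x/y · dx/dt = -10/√989 · 6 = -60√989/989 m/s
The top is descending at 60√989/989 ≈ 1.908 m/s.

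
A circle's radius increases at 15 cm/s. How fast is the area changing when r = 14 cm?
420π cm²/s

A = πr²
dA/dt = 2πr · dr/dt = 2π(14)(15) = 420π cm²/s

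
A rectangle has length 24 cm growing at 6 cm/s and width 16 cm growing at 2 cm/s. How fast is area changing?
144 cm²/s

A = lw
dA/dt = w·dl/dt + l·dw/dt = 16·6 + 24·2 = 144 cm²/s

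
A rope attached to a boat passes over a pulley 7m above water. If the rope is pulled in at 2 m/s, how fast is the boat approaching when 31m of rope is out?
31√57/114 ≈ 2.053 m/s

rope² = x² + 7²
x = √(31² - 7²) = 4√57
dx/dt = (rope/x) · d(rope)/dt = (31/(4√57)) · (-2) = -31√57/114 m/s
The boat approaches at 31√57/114 ≈ 2.053 m/s.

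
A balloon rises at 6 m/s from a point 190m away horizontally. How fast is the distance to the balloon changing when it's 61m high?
366√39821/39821 ≈ 1.834 m/s

z² = 190² + y²
z = √(190² + 61²) = √39821
dz/dt = y/z · dy/dt = 61/√39821 · 6 = 366√39821/39821 ≈ 1.834 m/s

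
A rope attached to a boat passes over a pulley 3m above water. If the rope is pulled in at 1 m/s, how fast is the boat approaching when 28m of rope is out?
28√31/155 ≈ 1.006 m/s

rope² = x² + 3²
x = √(28² - 3²) = 5√31
dx/dt = (rope/x) · d(rope)/dt = (28/(5√31)) · (-1) = -28√31/155 m/s
The boat approaches at 28√31/155 ≈ 1.006 m/s.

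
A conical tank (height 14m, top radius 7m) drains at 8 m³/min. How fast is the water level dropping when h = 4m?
2/π ≈ 0.6366 m/min

r/h = 7/14, so r = (1/2)h
V = (1/3)πr²h = (1/3)π((1/2)h)²h = (1/12)πh³
dV/dh = (1/4)πh²
dh/dt = (dV/dt)/(dV/dh) = -8/((1/4)π·4²) = -2/π m/min
The level is dropping at 2/π ≈ 0.6366 m/min.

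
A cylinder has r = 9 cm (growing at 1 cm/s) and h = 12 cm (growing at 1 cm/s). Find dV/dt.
297π cm³/s

V = πr²h
dV/dt = 2πrh·dr/dt + πr²·dh/dt
= 2π(9)(12)(1) + π(9)²(1)
= 297π cm³/s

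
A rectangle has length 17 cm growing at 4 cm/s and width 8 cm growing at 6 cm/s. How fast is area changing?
134 cm²/s

A = lw
dA/dt = w·dl/dt + l·dw/dt = 8·4 + 17·6 = 134 cm²/s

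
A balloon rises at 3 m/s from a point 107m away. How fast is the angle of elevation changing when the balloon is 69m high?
0.019803 rad/s

tan(θ) = y/107
sec²(θ) · dθ/dt = (1/107) · dy/dt
dθ/dt = cos²(θ)/107 · 3 = 107/(107² + 69²) · 3
dθ/dt = 0.019803 rad/s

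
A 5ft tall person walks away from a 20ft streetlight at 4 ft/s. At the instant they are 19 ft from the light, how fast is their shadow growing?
4/3 ft/s

By similar triangles: 20/(x+s) = 5/s
Solving: s = 5x/15
ds/dt = 5/15 · dx/dt = 1/3 · 4 = 4/3 ft/s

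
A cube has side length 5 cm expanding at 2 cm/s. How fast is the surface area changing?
120 cm²/s

A = 6s²
dA/dt = 12s · ds/dt = 12·5·2 = 120 cm²/s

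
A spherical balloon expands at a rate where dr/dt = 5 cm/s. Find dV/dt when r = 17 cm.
5780π cm³/s

V = (4/3)πr³
dV/dt = dV/dr · dr/dt = 4πr² · 5
At r = 17: dV/dt = 5780π cm³/s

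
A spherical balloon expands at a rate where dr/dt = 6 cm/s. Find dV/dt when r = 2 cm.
96π cm³/s

V = (4/3)πr³
dV/dt = dV/dr · dr/dt = 4πr² · 6
At r = 2: dV/dt = 96π cm³/s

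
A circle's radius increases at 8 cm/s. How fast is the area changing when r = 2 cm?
32π cm²/s

A = πr²
dA/dt = 2πr · dr/dt = 2π(2)(8) = 32π cm²/s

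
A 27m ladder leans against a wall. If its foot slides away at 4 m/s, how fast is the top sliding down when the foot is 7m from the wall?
7√170/85 ≈ 1.074 m/s

x² + y² = 27²
2x·dx/dt + 2y·dy/dt = 0
dy/dt = -x/y · dx/dt = -7/(2√170) · 4 = -7√170/85 m/s
The top is descending at 7√170/85 ≈ 1.074 m/s.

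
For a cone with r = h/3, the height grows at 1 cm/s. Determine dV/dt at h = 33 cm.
121π cm³/s

V = (1/3)π(h/3)²h = πh³/27
dV/dt = πh²/9 · 1
At h = 33: dV/dt = 121π cm³/s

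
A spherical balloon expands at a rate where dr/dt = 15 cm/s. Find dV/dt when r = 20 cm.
24000π cm³/s

V = (4/3)πr³
dV/dt = dV/dr · dr/dt = 4πr² · 15
At r = 20: dV/dt = 24000π cm³/s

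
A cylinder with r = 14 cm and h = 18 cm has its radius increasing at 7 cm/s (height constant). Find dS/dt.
644π cm²/s

S = 2πrh + 2πr² (lateral + bases)
dS/dt = (2πh + 4πr)·dr/dt = (2π·18 + 4π·14)·7
= 644π cm²/s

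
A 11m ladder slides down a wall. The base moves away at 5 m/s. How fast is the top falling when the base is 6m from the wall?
6√85/17 ≈ 3.254 m/s

x² + y² = 11²
2x·dx/dt + 2y·dy/dt = 0
dy/dt = -x/y · dx/dt = -6/√85 · 5 = -6√85/17 m/s
The top is descending at 6√85/17 ≈ 3.254 m/s.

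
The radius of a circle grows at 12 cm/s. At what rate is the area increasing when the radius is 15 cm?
360π cm²/s

A = πr²
dA/dt = 2πr · dr/dt = 2π(15)(12) = 360π cm²/s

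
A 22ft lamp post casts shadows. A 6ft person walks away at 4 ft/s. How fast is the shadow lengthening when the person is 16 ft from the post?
3/2 ft/s

By similar triangles: 22/(x+s) = 6/s
Solving: s = 6x/16
ds/dt = 6/16 · dx/dt = 3/8 · 4 = 3/2 ft/s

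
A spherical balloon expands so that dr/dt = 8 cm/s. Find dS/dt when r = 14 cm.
896π cm²/s

S = 4πr²
dS/dt = dS/dr · dr/dt = 8πr · 8
At r = 14: dS/dt = 896π cm²/s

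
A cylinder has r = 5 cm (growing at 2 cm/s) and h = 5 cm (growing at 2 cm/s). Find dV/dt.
150π cm³/s

V = πr²h
dV/dt = 2πrh·dr/dt + πr²·dh/dt
= 2π(5)(5)(2) + π(5)²(2)
= 150π cm³/s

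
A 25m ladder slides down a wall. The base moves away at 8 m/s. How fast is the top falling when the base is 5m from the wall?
2√6/3 ≈ 1.633 m/s

x² + y² = 25²
2x·dx/dt + 2y·dy/dt = 0
dy/dt = -x/y · dx/dt = -5/(10√6) · 8 = -2√6/3 m/s
The top is descending at 2√6/3 ≈ 1.633 m/s.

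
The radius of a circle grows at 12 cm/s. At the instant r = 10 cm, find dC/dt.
24π cm/s

C = 2πr
dC/dt = 2π · dr/dt = 2π · 12 = 24π cm/s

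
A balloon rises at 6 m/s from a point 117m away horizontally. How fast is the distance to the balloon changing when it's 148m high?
888√35593/35593 ≈ 4.707 m/s

z² = 117² + y²
z = √(117² + 148²) = √35593
dz/dt = y/z · dy/dt = 148/√35593 · 6 = 888√35593/35593 ≈ 4.707 m/s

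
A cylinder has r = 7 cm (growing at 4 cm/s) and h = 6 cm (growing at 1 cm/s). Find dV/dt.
385π cm³/s

V = πr²h
dV/dt = 2πrh·dr/dt + πr²·dh/dt
= 2π(7)(6)(4) + π(7)²(1)
= 385π cm³/s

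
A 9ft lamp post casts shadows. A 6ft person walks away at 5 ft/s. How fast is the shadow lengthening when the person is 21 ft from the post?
10 ft/s

By similar triangles: 9/(x+s) = 6/s
Solving: s = 6x/3
ds/dt = 6/3 · dx/dt = 2 · 5 = 10 ft/s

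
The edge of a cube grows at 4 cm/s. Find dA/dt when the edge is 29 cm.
1392 cm²/s

A = 6s²
dA/dt = 12s · ds/dt = 12·29·4 = 1392 cm²/s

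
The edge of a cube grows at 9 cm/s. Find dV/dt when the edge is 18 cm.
8748 cm³/s

V = s³
dV/dt = 3s² · ds/dt = 3·18²·9 = 8748 cm³/s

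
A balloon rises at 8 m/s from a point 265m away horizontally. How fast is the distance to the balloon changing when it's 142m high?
1136√90389/90389 ≈ 3.779 m/s

z² = 265² + y²
z = √(265² + 142²) = √90389
dz/dt = y/z · dy/dt = 142/√90389 · 8 = 1136√90389/90389 ≈ 3.779 m/s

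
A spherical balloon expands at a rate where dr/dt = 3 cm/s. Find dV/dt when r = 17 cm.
3468π cm³/s

V = (4/3)πr³
dV/dt = dV/dr · dr/dt = 4πr² · 3
At r = 17: dV/dt = 3468π cm³/s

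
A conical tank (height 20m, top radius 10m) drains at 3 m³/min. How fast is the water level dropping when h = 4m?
3/(4π) ≈ 0.2387 m/min

r/h = 10/20, so r = (1/2)h
V = (1/3)πr²h = (1/3)π((1/2)h)²h = (1/12)πh³
dV/dh = (1/4)πh²
dh/dt = (dV/dt)/(dV/dh) = -3/((1/4)π·4²) = -3/(4π) m/min
The level is dropping at 3/(4π) ≈ 0.2387 m/min.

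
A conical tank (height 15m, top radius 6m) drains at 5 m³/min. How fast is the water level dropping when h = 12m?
125/(576π) ≈ 0.06908 m/min

r/h = 6/15, so r = (2/5)h
V = (1/3)πr²h = (1/3)π((2/5)h)²h = (4/75)πh³
dV/dh = (4/25)πh²
dh/dt = (dV/dt)/(dV/dh) = -5/((4/25)π·12²) = -125/(576π) m/min
The level is dropping at 125/(576π) ≈ 0.06908 m/min.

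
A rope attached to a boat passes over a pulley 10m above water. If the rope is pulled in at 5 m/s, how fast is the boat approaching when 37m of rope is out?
185√141/423 ≈ 5.193 m/s

rope² = x² + 10²
x = √(37² - 10²) = 3√141
dx/dt = (rope/x) · d(rope)/dt = (37/(3√141)) · (-5) = -185√141/423 m/s
The boat approaches at 185√141/423 ≈ 5.193 m/s.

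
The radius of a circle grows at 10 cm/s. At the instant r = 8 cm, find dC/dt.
20π cm/s

C = 2πr
dC/dt = 2π · dr/dt = 2π · 10 = 20π cm/s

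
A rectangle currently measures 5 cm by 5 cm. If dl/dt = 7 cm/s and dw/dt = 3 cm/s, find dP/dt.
20 cm/s

P = 2(l + w)
dP/dt = 2(dl/dt + dw/dt) = 2(7 + 3) = 20 cm/s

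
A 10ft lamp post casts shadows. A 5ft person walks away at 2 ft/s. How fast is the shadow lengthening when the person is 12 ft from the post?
2 ft/s

By similar triangles: 10/(x+s) = 5/s
Solving: s = 5x/5
ds/dt = 5/5 · dx/dt = 1 · 2 = 2 ft/s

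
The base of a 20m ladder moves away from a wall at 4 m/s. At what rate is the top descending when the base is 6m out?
12√91/91 ≈ 1.258 m/s

x² + y² = 20²
2x·dx/dt + 2y·dy/dt = 0
dy/dt = -x/y · dx/dt = -6/(2√91) · 4 = -12√91/91 m/s
The top is descending at 12√91/91 ≈ 1.258 m/s.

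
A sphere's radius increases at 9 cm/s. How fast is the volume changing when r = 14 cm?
7056π cm³/s

V = (4/3)πr³
dV/dt = dV/dr · dr/dt = 4πr² · 9
At r = 14: dV/dt = 7056π cm³/s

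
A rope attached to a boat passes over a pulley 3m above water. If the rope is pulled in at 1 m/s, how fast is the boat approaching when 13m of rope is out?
13√10/40 ≈ 1.028 m/s

rope² = x² + 3²
x = √(13² - 3²) = 4√10
dx/dt = (rope/x) · d(rope)/dt = (13/(4√10)) · (-1) = -13√10/40 m/s
The boat approaches at 13√10/40 ≈ 1.028 m/s.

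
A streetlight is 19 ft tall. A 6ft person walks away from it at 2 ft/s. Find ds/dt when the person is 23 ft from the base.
12/13 ft/s

By similar triangles: 19/(x+s) = 6/s
Solving: s = 6x/13
ds/dt = 6/13 · dx/dt = 6/13 · 2 = 12/13 ft/s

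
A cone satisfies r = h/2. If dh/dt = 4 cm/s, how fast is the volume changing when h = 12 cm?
144π cm³/s

V = (1/3)π(h/2)²h = πh³/12
dV/dt = πh²/4 · 4
At h = 12: dV/dt = 144π cm³/s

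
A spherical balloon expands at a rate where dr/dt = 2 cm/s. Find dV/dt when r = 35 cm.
9800π cm³/s

V = (4/3)πr³
dV/dt = dV/dr · dr/dt = 4πr² · 2
At r = 35: dV/dt = 9800π cm³/s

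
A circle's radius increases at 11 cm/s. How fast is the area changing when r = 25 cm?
550π cm²/s

A = πr²
dA/dt = 2πr · dr/dt = 2π(25)(11) = 550π cm²/s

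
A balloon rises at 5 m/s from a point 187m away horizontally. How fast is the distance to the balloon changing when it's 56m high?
56√38105/7621 ≈ 1.434 m/s

z² = 187² + y²
z = √(187² + 56²) = √38105
dz/dt = y/z · dy/dt = 56/√38105 · 5 = 56√38105/7621 ≈ 1.434 m/s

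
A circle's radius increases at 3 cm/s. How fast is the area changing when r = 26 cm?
156π cm²/s

A = πr²
dA/dt = 2πr · dr/dt = 2π(26)(3) = 156π cm²/s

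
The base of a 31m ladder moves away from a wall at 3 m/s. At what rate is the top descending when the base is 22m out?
22√53/53 ≈ 3.022 m/s

x² + y² = 31²
2x·dx/dt + 2y·dy/dt = 0
dy/dt = -x/y · dx/dt = -22/(3√53) · 3 = -22√53/53 m/s
The top is descending at 22√53/53 ≈ 3.022 m/s.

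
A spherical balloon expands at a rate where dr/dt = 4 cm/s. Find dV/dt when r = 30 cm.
14400π cm³/s

V = (4/3)πr³
dV/dt = dV/dr · dr/dt = 4πr² · 4
At r = 30: dV/dt = 14400π cm³/s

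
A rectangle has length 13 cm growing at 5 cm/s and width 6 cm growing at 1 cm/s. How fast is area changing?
43 cm²/s

A = lw
dA/dt = w·dl/dt + l·dw/dt = 6·5 + 13·1 = 43 cm²/s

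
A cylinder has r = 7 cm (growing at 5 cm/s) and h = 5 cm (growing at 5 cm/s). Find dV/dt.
595π cm³/s

V = πr²h
dV/dt = 2πrh·dr/dt + πr²·dh/dt
= 2π(7)(5)(5) + π(7)²(5)
= 595π cm³/s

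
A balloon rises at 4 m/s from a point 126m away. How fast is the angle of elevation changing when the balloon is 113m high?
0.017595 rad/s

tan(θ) = y/126
sec²(θ) · dθ/dt = (1/126) · dy/dt
dθ/dt = cos²(θ)/126 · 4 = 126/(126² + 113²) · 4
dθ/dt = 0.017595 rad/s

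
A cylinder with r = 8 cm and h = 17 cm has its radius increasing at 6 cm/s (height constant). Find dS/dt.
396π cm²/s

S = 2πrh + 2πr² (lateral + bases)
dS/dt = (2πh + 4πr)·dr/dt = (2π·17 + 4π·8)·6
= 396π cm²/s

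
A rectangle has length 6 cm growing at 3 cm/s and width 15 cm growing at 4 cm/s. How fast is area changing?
69 cm²/s

A = lw
dA/dt = w·dl/dt + l·dw/dt = 15·3 + 6·4 = 69 cm²/s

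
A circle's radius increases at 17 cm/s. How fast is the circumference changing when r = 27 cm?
34π cm/s

C = 2πr
dC/dt = 2π · dr/dt = 2π · 17 = 34π cm/s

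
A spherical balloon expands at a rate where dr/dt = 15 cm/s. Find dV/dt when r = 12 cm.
8640π cm³/s

V = (4/3)πr³
dV/dt = dV/dr · dr/dt = 4πr² · 15
At r = 12: dV/dt = 8640π cm³/s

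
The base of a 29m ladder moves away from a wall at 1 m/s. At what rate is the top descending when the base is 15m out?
15√154/308 ≈ 0.6044 m/s

x² + y² = 29²
2x·dx/dt + 2y·dy/dt = 0
dy/dt = -x/y · dx/dt = -15/(2√154) · 1 = -15√154/308 m/s
The top is descending at 15√154/308 ≈ 0.6044 m/s.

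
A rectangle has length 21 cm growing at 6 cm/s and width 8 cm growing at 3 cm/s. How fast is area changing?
111 cm²/s

A = lw
dA/dt = w·dl/dt + l·dw/dt = 8·6 + 21·3 = 111 cm²/s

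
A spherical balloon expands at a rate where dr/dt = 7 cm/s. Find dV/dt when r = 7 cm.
1372π cm³/s

V = (4/3)πr³
dV/dt = dV/dr · dr/dt = 4πr² · 7
At r = 7: dV/dt = 1372π cm³/s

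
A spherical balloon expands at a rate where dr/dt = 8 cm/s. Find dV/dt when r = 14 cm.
6272π cm³/s

V = (4/3)πr³
dV/dt = dV/dr · dr/dt = 4πr² · 8
At r = 14: dV/dt = 6272π cm³/s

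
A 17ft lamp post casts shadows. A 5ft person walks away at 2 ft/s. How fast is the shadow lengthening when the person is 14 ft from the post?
5/6 ft/s

By similar triangles: 17/(x+s) = 5/s
Solving: s = 5x/12
ds/dt = 5/12 · dx/dt = 5/12 · 2 = 5/6 ft/s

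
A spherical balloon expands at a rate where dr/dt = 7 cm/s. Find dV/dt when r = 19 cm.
10108π cm³/s

V = (4/3)πr³
dV/dt = dV/dr · dr/dt = 4πr² · 7
At r = 19: dV/dt = 10108π cm³/s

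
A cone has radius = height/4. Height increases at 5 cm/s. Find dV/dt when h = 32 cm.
320π cm³/s

V = (1/3)π(h/4)²h = πh³/48
dV/dt = πh²/16 · 5
At h = 32: dV/dt = 320π cm³/s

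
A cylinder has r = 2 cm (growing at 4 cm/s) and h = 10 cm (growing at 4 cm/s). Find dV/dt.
176π cm³/s

V = πr²h
dV/dt = 2πrh·dr/dt + πr²·dh/dt
= 2π(2)(10)(4) + π(2)²(4)
= 176π cm³/s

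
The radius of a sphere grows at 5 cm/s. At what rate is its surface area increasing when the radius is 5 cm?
200π cm²/s

S = 4πr²
dS/dt = dS/dr · dr/dt = 8πr · 5
At r = 5: dS/dt = 200π cm²/s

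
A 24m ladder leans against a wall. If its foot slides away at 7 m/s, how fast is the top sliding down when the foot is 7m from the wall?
49√527/527 ≈ 2.134 m/s

x² + y² = 24²
2x·dx/dt + 2y·dy/dt = 0
dy/dt = -x/y · dx/dt = -7/√527 · 7 = -49√527/527 m/s
The top is descending at 49√527/527 ≈ 2.134 m/s.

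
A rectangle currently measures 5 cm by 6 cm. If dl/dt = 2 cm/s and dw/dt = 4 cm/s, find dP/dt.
12 cm/s

P = 2(l + w)
dP/dt = 2(dl/dt + dw/dt) = 2(2 + 4) = 12 cm/s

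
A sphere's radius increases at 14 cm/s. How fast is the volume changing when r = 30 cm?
50400π cm³/s

V = (4/3)πr³
dV/dt = dV/dr · dr/dt = 4πr² · 14
At r = 30: dV/dt = 50400π cm³/s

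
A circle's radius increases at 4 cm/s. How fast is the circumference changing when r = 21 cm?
8π cm/s

C = 2πr
dC/dt = 2π · dr/dt = 2π · 4 = 8π cm/s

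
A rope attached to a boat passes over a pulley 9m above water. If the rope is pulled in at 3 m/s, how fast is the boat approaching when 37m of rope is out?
111√322/644 ≈ 3.093 m/s

rope² = x² + 9²
x = √(37² - 9²) = 2√322
dx/dt = (rope/x) · d(rope)/dt = (37/(2√322)) · (-3) = -111√322/644 m/s
The boat approaches at 111√322/644 ≈ 3.093 m/s.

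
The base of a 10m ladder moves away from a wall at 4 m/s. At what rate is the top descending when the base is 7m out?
28√51/51 ≈ 3.921 m/s

x² + y² = 10²
2x·dx/dt + 2y·dy/dt = 0
dy/dt = -x/y · dx/dt = -7/√51 · 4 = -28√51/51 m/s
The top is descending at 28√51/51 ≈ 3.921 m/s.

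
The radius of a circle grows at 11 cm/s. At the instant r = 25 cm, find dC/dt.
22π cm/s

C = 2πr
dC/dt = 2π · dr/dt = 2π · 11 = 22π cm/s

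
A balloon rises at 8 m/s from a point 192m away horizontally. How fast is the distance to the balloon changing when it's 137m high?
1096√55633/55633 ≈ 4.647 m/s

z² = 192² + y²
z = √(192² + 137²) = √55633
dz/dt = y/z · dy/dt = 137/√55633 · 8 = 1096√55633/55633 ≈ 4.647 m/s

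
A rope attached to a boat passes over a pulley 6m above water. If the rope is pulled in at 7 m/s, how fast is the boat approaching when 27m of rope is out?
9√77/11 ≈ 7.18 m/s

rope² = x² + 6²
x = √(27² - 6²) = 3√77
dx/dt = (rope/x) · d(rope)/dt = (27/(3√77)) · (-7) = -9√77/11 m/s
The boat approaches at 9√77/11 ≈ 7.18 m/s.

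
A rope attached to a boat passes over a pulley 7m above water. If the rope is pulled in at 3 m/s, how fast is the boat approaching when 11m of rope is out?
11√2/4 ≈ 3.889 m/s

rope² = x² + 7²
x = √(11² - 7²) = 6√2
dx/dt = (rope/x) · d(rope)/dt = (11/(6√2)) · (-3) = -11√2/4 m/s
The boat approaches at 11√2/4 ≈ 3.889 m/s.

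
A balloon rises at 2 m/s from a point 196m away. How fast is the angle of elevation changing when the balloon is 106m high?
0.007895 rad/s

tan(θ) = y/196
sec²(θ) · dθ/dt = (1/196) · dy/dt
dθ/dt = cos²(θ)/196 · 2 = 196/(196² + 106²) · 2
dθ/dt = 0.007895 rad/s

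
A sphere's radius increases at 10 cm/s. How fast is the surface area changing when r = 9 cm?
720π cm²/s

S = 4πr²
dS/dt = dS/dr · dr/dt = 8πr · 10
At r = 9: dS/dt = 720π cm²/s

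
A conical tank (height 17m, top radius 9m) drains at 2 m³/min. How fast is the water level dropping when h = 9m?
578/(6561π) ≈ 0.02804 m/min

r/h = 9/17, so r = (9/17)h
V = (1/3)πr²h = (1/3)π((9/17)h)²h = (27/289)πh³
dV/dh = (81/289)πh²
dh/dt = (dV/dt)/(dV/dh) = -2/((81/289)π·9²) = -578/(6561π) m/min
The level is dropping at 578/(6561π) ≈ 0.02804 m/min.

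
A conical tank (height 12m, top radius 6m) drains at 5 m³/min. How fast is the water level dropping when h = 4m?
5/(4π) ≈ 0.3979 m/min

r/h = 6/12, so r = (1/2)h
V = (1/3)πr²h = (1/3)π((1/2)h)²h = (1/12)πh³
dV/dh = (1/4)πh²
dh/dt = (dV/dt)/(dV/dh) = -5/((1/4)π·4²) = -5/(4π) m/min
The level is dropping at 5/(4π) ≈ 0.3979 m/min.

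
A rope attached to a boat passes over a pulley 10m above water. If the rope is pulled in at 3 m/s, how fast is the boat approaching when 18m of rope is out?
27√14/28 ≈ 3.608 m/s

rope² = x² + 10²
x = √(18² - 10²) = 4√14
dx/dt = (rope/x) · d(rope)/dt = (18/(4√14)) · (-3) = -27√14/28 m/s
The boat approaches at 27√14/28 ≈ 3.608 m/s.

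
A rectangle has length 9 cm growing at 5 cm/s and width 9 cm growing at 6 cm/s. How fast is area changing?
99 cm²/s

A = lw
dA/dt = w·dl/dt + l·dw/dt = 9·5 + 9·6 = 99 cm²/s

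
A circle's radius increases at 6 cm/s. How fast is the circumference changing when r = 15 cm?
12π cm/s

C = 2πr
dC/dt = 2π · dr/dt = 2π · 6 = 12π cm/s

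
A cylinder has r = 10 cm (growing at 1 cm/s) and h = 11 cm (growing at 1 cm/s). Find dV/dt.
320π cm³/s

V = πr²h
dV/dt = 2πrh·dr/dt + πr²·dh/dt
= 2π(10)(11)(1) + π(10)²(1)
= 320π cm³/s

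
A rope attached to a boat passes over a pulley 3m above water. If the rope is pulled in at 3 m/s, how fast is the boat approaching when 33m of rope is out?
11√30/20 ≈ 3.012 m/s

rope² = x² + 3²
x = √(33² - 3²) = 6√30
dx/dt = (rope/x) · d(rope)/dt = (33/(6√30)) · (-3) = -11√30/20 m/s
The boat approaches at 11√30/20 ≈ 3.012 m/s.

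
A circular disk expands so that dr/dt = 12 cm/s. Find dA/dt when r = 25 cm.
600π cm²/s

A = πr²
dA/dt = 2πr · dr/dt = 2π(25)(12) = 600π cm²/s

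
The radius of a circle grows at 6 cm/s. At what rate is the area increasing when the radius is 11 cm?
132π cm²/s

A = πr²
dA/dt = 2πr · dr/dt = 2π(11)(6) = 132π cm²/s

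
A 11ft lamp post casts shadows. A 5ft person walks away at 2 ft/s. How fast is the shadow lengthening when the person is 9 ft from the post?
5/3 ft/s

By similar triangles: 11/(x+s) = 5/s
Solving: s = 5x/6
ds/dt = 5/6 · dx/dt = 5/6 · 2 = 5/3 ft/s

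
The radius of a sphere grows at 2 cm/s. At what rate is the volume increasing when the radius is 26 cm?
5408π cm³/s

V = (4/3)πr³
dV/dt = dV/dr · dr/dt = 4πr² · 2
At r = 26: dV/dt = 5408π cm³/s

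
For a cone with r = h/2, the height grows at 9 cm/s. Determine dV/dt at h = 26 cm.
1521π cm³/s

V = (1/3)π(h/2)²h = πh³/12
dV/dt = πh²/4 · 9
At h = 26: dV/dt = 1521π cm³/s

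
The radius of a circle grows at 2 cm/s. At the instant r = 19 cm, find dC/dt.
4π cm/s

C = 2πr
dC/dt = 2π · dr/dt = 2π · 2 = 4π cm/s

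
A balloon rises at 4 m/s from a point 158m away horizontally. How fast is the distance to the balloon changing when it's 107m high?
428√36413/36413 ≈ 2.243 m/s

z² = 158² + y²
z = √(158² + 107²) = √36413
dz/dt = y/z · dy/dt = 107/√36413 · 4 = 428√36413/36413 ≈ 2.243 m/s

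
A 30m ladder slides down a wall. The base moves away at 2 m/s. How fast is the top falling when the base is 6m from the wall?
√6/6 ≈ 0.4082 m/s

x² + y² = 30²
2x·dx/dt + 2y·dy/dt = 0
dy/dt = -x/y · dx/dt = -6/(12√6) · 2 = -√6/6 m/s
The top is descending at √6/6 ≈ 0.4082 m/s.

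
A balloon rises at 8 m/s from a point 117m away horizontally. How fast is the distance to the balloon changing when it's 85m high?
340√20914/10457 ≈ 4.702 m/s

z² = 117² + y²
z = √(117² + 85²) = √20914
dz/dt = y/z · dy/dt = 85/√20914 · 8 = 340√20914/10457 ≈ 4.702 m/s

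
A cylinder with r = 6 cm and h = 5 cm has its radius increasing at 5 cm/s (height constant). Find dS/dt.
170π cm²/s

S = 2πrh + 2πr² (lateral + bases)
dS/dt = (2πh + 4πr)·dr/dt = (2π·5 + 4π·6)·5
= 170π cm²/s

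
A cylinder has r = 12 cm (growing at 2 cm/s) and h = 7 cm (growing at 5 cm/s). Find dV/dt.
1056π cm³/s

V = πr²h
dV/dt = 2πrh·dr/dt + πr²·dh/dt
= 2π(12)(7)(2) + π(12)²(5)
= 1056π cm³/s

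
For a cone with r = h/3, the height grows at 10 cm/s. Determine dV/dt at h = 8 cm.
640π/9 cm³/s

V = (1/3)π(h/3)²h = πh³/27
dV/dt = πh²/9 · 10
At h = 8: dV/dt = 640π/9 cm³/s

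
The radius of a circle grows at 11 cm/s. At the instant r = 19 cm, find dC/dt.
22π cm/s

C = 2πr
dC/dt = 2π · dr/dt = 2π · 11 = 22π cm/s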